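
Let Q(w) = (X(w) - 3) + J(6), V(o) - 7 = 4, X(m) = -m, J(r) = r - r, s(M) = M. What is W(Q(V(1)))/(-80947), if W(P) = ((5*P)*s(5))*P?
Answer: -4900/80947 ≈ -0.060533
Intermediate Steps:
J(r) = 0
V(o) = 11 (V(o) = 7 + 4 = 11)
Q(w) = -3 - w (Q(w) = (-w - 3) + 0 = (-3 - w) + 0 = -3 - w)
W(P) = 25*P² (W(P) = ((5*P)*5)*P = (25*P)*P = 25*P²)
W(Q(V(1)))/(-80947) = (25*(-3 - 1*11)²)/(-80947) = (25*(-3 - 11)²)*(-1/80947) = (25*(-14)²)*(-1/80947) = (25*196)*(-1/80947) = 4900*(-1/80947) = -4900/80947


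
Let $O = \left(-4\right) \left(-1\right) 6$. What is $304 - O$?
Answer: $280$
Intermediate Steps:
$O = 24$ ($O = 4 \cdot 6 = 24$)
$304 - O = 304 - 24 = 280$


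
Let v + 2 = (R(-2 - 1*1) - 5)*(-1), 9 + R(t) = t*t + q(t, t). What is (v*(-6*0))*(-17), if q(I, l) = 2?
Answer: 0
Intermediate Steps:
R(t) = -7 + t² (R(t) = -9 + (t*t + 2) = -9 + (t² + 2) = -9 + (2 + t²) = -7 + t²)
v = 1 (v = -2 + ((-7 + (-2 - 1*1)²) - 5)*(-1) = -2 + ((-7 + (-2 - 1)²) - 5)*(-1) = -2 + ((-7 + (-3)²) - 5)*(-1) = -2 + ((-7 + 9) - 5)*(-1) = -2 + (2 - 5)*(-1) = -2 - 3*(-1) = -2 + 3 = 1)
(v*(-6*0))*(-17) = (1*(-6*0))*(-17) = (1*0)*(-17) = 0*(-17) = 0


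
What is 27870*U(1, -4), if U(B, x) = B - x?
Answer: 139350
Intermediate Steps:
27870*U(1, -4) = 27870*(1 - 1*(-4)) = 27870*(1 + 4) = 27870*5 = 139350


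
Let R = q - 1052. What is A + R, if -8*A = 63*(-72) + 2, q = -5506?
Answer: -23965/4 ≈ -5991.3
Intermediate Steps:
A = 2267/4 (A = -(63*(-72) + 2)/8 = -(-4536 + 2)/8 = -⅛*(-4534) = 2267/4 ≈ 566.75)
R = -6558 (R = -5506 - 1052 = -6558)
A + R = 2267/4 - 6558 = -23965/4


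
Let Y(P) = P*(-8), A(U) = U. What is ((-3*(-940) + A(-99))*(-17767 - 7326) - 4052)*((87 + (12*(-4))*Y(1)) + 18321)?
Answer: -1283157317160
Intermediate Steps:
Y(P) = -8*P
((-3*(-940) + A(-99))*(-17767 - 7326) - 4052)*((87 + (12*(-4))*Y(1)) + 18321) = ((-3*(-940) - 99)*(-17767 - 7326) - 4052)*((87 + (12*(-4))*(-8*1)) + 18321) = ((2820 - 99)*(-25093) - 4052)*((87 - 48*(-8)) + 18321) = (2721*(-25093) - 4052)*((87 + 384) + 18321) = (-68278053 - 4052)*(471 + 18321) = -68282105*18792 = -1283157317160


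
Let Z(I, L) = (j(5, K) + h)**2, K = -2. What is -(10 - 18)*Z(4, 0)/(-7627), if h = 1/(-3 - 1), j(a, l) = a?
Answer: -361/15254 ≈ -0.023666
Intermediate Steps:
h = -1/4 (h = 1/(-4) = -1/4 ≈ -0.25000)
Z(I, L) = 361/16 (Z(I, L) = (5 - 1/4)**2 = (19/4)**2 = 361/16)
-(10 - 18)*Z(4, 0)/(-7627) = -(10 - 18)*(361/16)/(-7627) = -(-8*361/16)*(-1)/7627 = -(-361)*(-1)/(2*7627) = -1*361/15254 = -361/15254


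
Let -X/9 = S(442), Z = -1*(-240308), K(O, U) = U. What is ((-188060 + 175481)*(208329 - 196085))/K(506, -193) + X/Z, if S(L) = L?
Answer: 18505791396627/23189722 ≈ 7.9802e+5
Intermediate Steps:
Z = 240308
X = -3978 (X = -9*442 = -3978)
((-188060 + 175481)*(208329 - 196085))/K(506, -193) + X/Z = ((-188060 + 175481)*(208329 - 196085))/(-193) - 3978/240308 = -12579*12244*(-1/193) - 3978*1/240308 = -154017276*(-1/193) - 1989/120154 = 154017276/193 - 1989/120154 = 18505791396627/23189722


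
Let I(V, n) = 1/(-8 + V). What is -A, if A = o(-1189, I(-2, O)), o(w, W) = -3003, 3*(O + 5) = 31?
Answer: 3003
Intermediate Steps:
O = 16/3 (O = -5 + (1/3)*31 = -5 + 31/3 = 16/3 ≈ 5.3333)
A = -3003
-A = -1*(-3003) = 3003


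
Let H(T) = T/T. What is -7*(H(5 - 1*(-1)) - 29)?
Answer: 196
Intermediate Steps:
H(T) = 1
-7*(H(5 - 1*(-1)) - 29) = -7*(1 - 29) = -7*(-28) = 196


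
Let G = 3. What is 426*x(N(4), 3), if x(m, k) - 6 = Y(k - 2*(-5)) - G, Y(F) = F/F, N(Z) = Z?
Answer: 1704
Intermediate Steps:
Y(F) = 1
x(m, k) = 4 (x(m, k) = 6 + (1 - 1*3) = 6 + (1 - 3) = 6 - 2 = 4)
426*x(N(4), 3) = 426*4 = 1704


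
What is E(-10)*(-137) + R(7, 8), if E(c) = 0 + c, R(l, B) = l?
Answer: 1377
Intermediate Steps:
E(c) = c
E(-10)*(-137) + R(7, 8) = -10*(-137) + 7 = 1370 + 7 = 1377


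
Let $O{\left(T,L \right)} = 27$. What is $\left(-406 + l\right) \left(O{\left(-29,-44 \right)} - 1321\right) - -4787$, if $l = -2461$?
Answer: $3714685$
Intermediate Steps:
$\left(-406 + l\right) \left(O{\left(-29,-44 \right)} - 1321\right) - -4787 = \left(-406 - 2461\right) \left(27 - 1321\right) - -4787 = \left(-2867\right) \left(-1294\right) + 4787 = 3709898 + 4787 = 3714685$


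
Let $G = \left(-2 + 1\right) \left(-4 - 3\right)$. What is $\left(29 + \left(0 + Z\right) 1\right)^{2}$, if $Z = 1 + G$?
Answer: $1369$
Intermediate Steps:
$G = 7$ ($G = \left(-1\right) \left(-7\right) = 7$)
$Z = 8$ ($Z = 1 + 7 = 8$)
$\left(29 + \left(0 + Z\right) 1\right)^{2} = \left(29 + \left(0 + 8\right) 1\right)^{2} = \left(29 + 8 \cdot 1\right)^{2} = \left(29 + 8\right)^{2} = 37^{2} = 1369$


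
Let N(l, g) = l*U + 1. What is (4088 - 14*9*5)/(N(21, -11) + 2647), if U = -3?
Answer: 3458/2585 ≈ 1.3377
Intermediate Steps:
N(l, g) = 1 - 3*l (N(l, g) = l*(-3) + 1 = -3*l + 1 = 1 - 3*l)
(4088 - 14*9*5)/(N(21, -11) + 2647) = (4088 - 14*9*5)/((1 - 3*21) + 2647) = (4088 - 126*5)/((1 - 63) + 2647) = (4088 - 630)/(-62 + 2647) = 3458/2585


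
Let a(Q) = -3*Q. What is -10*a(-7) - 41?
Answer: -251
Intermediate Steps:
-10*a(-7) - 41 = -(-30)*(-7) - 41 = -10*21 - 41 = -210 - 41 = -251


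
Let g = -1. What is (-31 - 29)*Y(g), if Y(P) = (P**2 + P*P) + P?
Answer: -60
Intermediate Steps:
Y(P) = P + 2*P**2 (Y(P) = (P**2 + P**2) + P = 2*P**2 + P = P + 2*P**2)
(-31 - 29)*Y(g) = (-31 - 29)*(-(1 + 2*(-1))) = -(-60)*(1 - 2) = -(-60)*(-1) = -60*1 = -60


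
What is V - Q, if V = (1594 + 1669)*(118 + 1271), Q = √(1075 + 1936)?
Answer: 4532307 - √3011 ≈ 4.5323e+6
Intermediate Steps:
Q = √3011 ≈ 54.873
V = 4532307 (V = 3263*1389 = 4532307)
V - Q = 4532307 - √3011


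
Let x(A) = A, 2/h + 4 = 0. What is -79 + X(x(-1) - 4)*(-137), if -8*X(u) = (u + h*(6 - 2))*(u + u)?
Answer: 4479/4 ≈ 1119.8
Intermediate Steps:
h = -½ (h = 2/(-4 + 0) = 2/(-4) = 2*(-¼) = -½ ≈ -0.50000)
X(u) = -u*(-2 + u)/4 (X(u) = -(u - (6 - 2)/2)*(u + u)/8 = -(u - ½*4)*2*u/8 = -(u - 2)*2*u/8 = -(-2 + u)*2*u/8 = -u*(-2 + u)/4)
-79 + X(x(-1) - 4)*(-137) = -79 + ((-1 - 4)*(2 - (-1 - 4))/4)*(-137) = -79 + ((¼)*(-5)*(2 - 1*(-5)))*(-137) = -79 + ((¼)*(-5)*(2 + 5))*(-137) = -79 + ((¼)*(-5)*7)*(-137) = -79 - 35/4*(-137) = -79 + 4795/4 = 4479/4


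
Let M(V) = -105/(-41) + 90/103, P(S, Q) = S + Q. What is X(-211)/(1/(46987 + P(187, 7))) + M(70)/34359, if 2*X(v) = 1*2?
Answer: 2281957147274/48366019 ≈ 47181.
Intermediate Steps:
P(S, Q) = Q + S
M(V) = 14505/4223 (M(V) = -105*(-1/41) + 90*(1/103) = 105/41 + 90/103 = 14505/4223)
X(v) = 1 (X(v) = (1*2)/2 = (½)*2 = 1)
X(-211)/(1/(46987 + P(187, 7))) + M(70)/34359 = 1/1/(46987 + (7 + 187)) + (14505/4223)/34359 = 1/1/(46987 + 194) + (14505/4223)*(1/34359) = 1/1/47181 + 4835/48366019 = 1/(1/47181) + 4835/48366019 = 1*47181 + 4835/48366019 = 47181 + 4835/48366019 = 2281957147274/48366019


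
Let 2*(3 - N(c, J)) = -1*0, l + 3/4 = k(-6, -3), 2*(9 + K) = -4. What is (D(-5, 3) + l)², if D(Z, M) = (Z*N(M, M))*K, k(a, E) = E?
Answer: 416025/16 ≈ 26002.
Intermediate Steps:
K = -11 (K = -9 + (½)*(-4) = -9 - 2 = -11)
l = -15/4 (l = -¾ - 3 = -15/4 ≈ -3.7500)
N(c, J) = 3 (N(c, J) = 3 - (-1)*0/2 = 3 - ½*0 = 3 + 0 = 3)
D(Z, M) = -33*Z (D(Z, M) = (Z*3)*(-11) = (3*Z)*(-11) = -33*Z)
(D(-5, 3) + l)² = (-33*(-5) - 15/4)² = (165 - 15/4)² = (645/4)² = 416025/16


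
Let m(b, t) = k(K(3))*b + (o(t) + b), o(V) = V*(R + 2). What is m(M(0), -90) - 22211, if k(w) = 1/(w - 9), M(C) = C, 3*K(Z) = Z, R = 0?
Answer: -22391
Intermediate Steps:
K(Z) = Z/3
k(w) = 1/(-9 + w)
o(V) = 2*V (o(V) = V*(0 + 2) = V*2 = 2*V)
m(b, t) = 2*t + 7*b/8 (m(b, t) = b/(-9 + (⅓)*3) + (2*t + b) = b/(-9 + 1) + (b + 2*t) = b/(-8) + (b + 2*t) = -b/8 + (b + 2*t) = 2*t + 7*b/8)
m(M(0), -90) - 22211 = (2*(-90) + (7/8)*0) - 22211 = (-180 + 0) - 22211 = -180 - 22211 = -22391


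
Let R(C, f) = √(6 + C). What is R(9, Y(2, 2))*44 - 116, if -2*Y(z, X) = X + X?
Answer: -116 + 44*√15 ≈ 54.411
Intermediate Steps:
Y(z, X) = -X (Y(z, X) = -(X + X)/2 = -X)
R(9, Y(2, 2))*44 - 116 = √(6 + 9)*44 - 116 = √15*44 - 116 = 44*√15 - 116 = -116 + 44*√15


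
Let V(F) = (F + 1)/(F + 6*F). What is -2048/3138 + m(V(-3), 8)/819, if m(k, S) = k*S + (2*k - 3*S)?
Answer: -6123724/8995077 ≈ -0.68079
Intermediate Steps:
V(F) = (1 + F)/(7*F) (V(F) = (1 + F)/((7*F)) = (1 + F)*(1/(7*F)) = (1 + F)/(7*F))
m(k, S) = -3*S + 2*k + S*k (m(k, S) = S*k + (-3*S + 2*k) = -3*S + 2*k + S*k)
-2048/3138 + m(V(-3), 8)/819 = -2048/3138 + (-3*8 + 2*((⅐)*(1 - 3)/(-3)) + 8*((⅐)*(1 - 3)/(-3)))/819 = -2048*1/3138 + (-24 + 2*((⅐)*(-⅓)*(-2)) + 8*((⅐)*(-⅓)*(-2)))*(1/819) = -1024/1569 + (-24 + 2*(2/21) + 8*(2/21))*(1/819) = -1024/1569 + (-24 + 4/21 + 16/21)*(1/819) = -1024/1569 - 484/21*1/819 = -1024/1569 - 484/17199 = -6123724/8995077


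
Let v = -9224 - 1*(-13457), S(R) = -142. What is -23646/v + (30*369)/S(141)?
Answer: -8369507/100181 ≈ -83.544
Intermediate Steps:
v = 4233 (v = -9224 + 13457 = 4233)
-23646/v + (30*369)/S(141) = -23646/4233 + (30*369)/(-142) = -23646*1/4233 + 11070*(-1/142) = -7882/1411 - 5535/71 = -8369507/100181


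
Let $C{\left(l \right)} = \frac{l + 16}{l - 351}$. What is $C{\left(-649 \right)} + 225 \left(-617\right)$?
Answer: $- \frac{138824367}{1000} \approx -1.3882 \cdot 10^{5}$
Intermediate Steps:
$C{\left(l \right)} = \frac{16 + l}{-351 + l}$
$C{\left(-649 \right)} + 225 \left(-617\right) = \frac{16 - 649}{-351 - 649} + 225 \left(-617\right) = \frac{1}{-1000} \left(-633\right) - 138825 = \left(- \frac{1}{1000}\right) \left(-633\right) - 138825 = \frac{633}{1000} - 138825 = - \frac{138824367}{1000}$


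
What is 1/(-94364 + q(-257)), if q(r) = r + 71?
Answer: -1/94550 ≈ -1.0576e-5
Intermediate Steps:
q(r) = 71 + r
1/(-94364 + q(-257)) = 1/(-94364 + (71 - 257)) = 1/(-94364 - 186) = 1/(-94550) = -1/94550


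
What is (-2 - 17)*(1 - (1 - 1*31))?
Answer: -589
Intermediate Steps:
(-2 - 17)*(1 - (1 - 1*31)) = -19*(1 - (1 - 31)) = -19*(1 - 1*(-30)) = -19*(1 + 30) = -19*31 = -589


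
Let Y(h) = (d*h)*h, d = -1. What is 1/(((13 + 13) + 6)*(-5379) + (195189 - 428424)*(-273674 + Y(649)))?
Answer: 1/162068998497 ≈ 6.1702e-12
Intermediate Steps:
Y(h) = -h² (Y(h) = (-h)*h = -h²)
1/(((13 + 13) + 6)*(-5379) + (195189 - 428424)*(-273674 + Y(649))) = 1/(((13 + 13) + 6)*(-5379) + (195189 - 428424)*(-273674 - 1*649²)) = 1/((26 + 6)*(-5379) - 233235*(-273674 - 1*421201)) = 1/(32*(-5379) - 233235*(-273674 - 421201)) = 1/(-172128 - 233235*(-694875)) = 1/(-172128 + 162069170625) = 1/162068998497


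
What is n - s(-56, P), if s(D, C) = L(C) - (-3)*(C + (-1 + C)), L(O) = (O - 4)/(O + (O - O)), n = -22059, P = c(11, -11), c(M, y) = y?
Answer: -241905/11 ≈ -21991.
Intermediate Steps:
P = -11
L(O) = (-4 + O)/O (L(O) = (-4 + O)/(O + 0) = (-4 + O)/O)
s(D, C) = -3 + 6*C + (-4 + C)/C (s(D, C) = (-4 + C)/C - (-3)*(C + (-1 + C)) = (-4 + C)/C - (-3)*(-1 + 2*C) = (-4 + C)/C - (3 - 6*C) = (-4 + C)/C + (-3 + 6*C) = -3 + 6*C + (-4 + C)/C)
n - s(-56, P) = -22059 - (-2 - 4/(-11) + 6*(-11)) = -22059 - (-2 - 4*(-1/11) - 66) = -22059 - (-2 + 4/11 - 66) = -22059 - 1*(-744/11) = -22059 + 744/11 = -241905/11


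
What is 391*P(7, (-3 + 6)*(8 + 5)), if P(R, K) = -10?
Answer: -3910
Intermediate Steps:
391*P(7, (-3 + 6)*(8 + 5)) = 391*(-10) = -3910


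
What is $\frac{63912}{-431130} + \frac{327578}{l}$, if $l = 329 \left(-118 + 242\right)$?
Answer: $\frac{1650254157}{209385470} \approx 7.8814$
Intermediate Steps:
$l = 40796$ ($l = 329 \cdot 124 = 40796$)
$\frac{63912}{-431130} + \frac{327578}{l} = \frac{63912}{-431130} + \frac{327578}{40796} = 63912 \left(- \frac{1}{431130}\right) + 327578 \cdot \frac{1}{40796} = - \frac{10652}{71855} + \frac{163789}{20398} = \frac{1650254157}{209385470}$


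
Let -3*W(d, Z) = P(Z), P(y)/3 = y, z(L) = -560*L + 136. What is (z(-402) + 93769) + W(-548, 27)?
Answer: 318998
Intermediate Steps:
z(L) = 136 - 560*L
P(y) = 3*y
W(d, Z) = -Z
(z(-402) + 93769) + W(-548, 27) = ((136 - 560*(-402)) + 93769) - 1*27 = ((136 + 225120) + 93769) - 27 = (225256 + 93769) - 27 = 319025 - 27 = 318998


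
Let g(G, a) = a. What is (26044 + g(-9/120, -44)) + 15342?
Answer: 41342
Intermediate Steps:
(26044 + g(-9/120, -44)) + 15342 = (26044 - 44) + 15342 = 26000 + 15342 = 41342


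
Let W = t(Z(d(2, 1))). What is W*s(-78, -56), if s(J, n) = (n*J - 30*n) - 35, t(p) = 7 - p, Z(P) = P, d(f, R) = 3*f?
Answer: 6013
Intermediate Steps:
s(J, n) = -35 - 30*n + J*n (s(J, n) = (J*n - 30*n) - 35 = (-30*n + J*n) - 35 = -35 - 30*n + J*n)
W = 1 (W = 7 - 3*2 = 7 - 1*6 = 7 - 6 = 1)
W*s(-78, -56) = 1*(-35 - 30*(-56) - 78*(-56)) = 1*(-35 + 1680 + 4368) = 1*6013 = 6013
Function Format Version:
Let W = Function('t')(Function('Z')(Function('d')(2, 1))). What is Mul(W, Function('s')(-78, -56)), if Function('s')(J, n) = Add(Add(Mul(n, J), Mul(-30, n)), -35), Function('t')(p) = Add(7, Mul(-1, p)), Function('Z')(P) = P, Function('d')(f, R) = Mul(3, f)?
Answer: 6013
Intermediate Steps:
Function('s')(J, n) = Add(-35, Mul(-30, n), Mul(J, n)) (Function('s')(J, n) = Add(Add(Mul(J, n), Mul(-30, n)), -35) = Add(Add(Mul(-30, n), Mul(J, n)), -35) = Add(-35, Mul(-30, n), Mul(J, n)))
W = 1 (W = Add(7, Mul(-1, Mul(3, 2))) = Add(7, Mul(-1, 6)) = Add(7, -6) = 1)
Mul(W, Function('s')(-78, -56)) = Mul(1, Add(-35, Mul(-30, -56), Mul(-78, -56))) = Mul(1, Add(-35, 1680, 4368)) = Mul(1, 6013) = 6013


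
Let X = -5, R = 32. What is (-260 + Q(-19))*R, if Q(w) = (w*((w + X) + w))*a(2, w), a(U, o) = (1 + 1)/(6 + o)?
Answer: -160448/13 ≈ -12342.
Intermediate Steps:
a(U, o) = 2/(6 + o)
Q(w) = 2*w*(-5 + 2*w)/(6 + w) (Q(w) = (w*((w - 5) + w))*(2/(6 + w)) = (w*((-5 + w) + w))*(2/(6 + w)) = (w*(-5 + 2*w))*(2/(6 + w)) = 2*w*(-5 + 2*w)/(6 + w))
(-260 + Q(-19))*R = (-260 + 2*(-19)*(-5 + 2*(-19))/(6 - 19))*32 = (-260 + 2*(-19)*(-5 - 38)/(-13))*32 = (-260 + 2*(-19)*(-1/13)*(-43))*32 = (-260 - 1634/13)*32 = -5014/13*32 = -160448/13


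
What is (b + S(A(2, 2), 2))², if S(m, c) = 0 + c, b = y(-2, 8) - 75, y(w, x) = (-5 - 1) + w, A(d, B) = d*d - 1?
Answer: 6561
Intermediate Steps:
A(d, B) = -1 + d² (A(d, B) = d² - 1 = -1 + d²)
y(w, x) = -6 + w
b = -83 (b = (-6 - 2) - 75 = -8 - 75 = -83)
S(m, c) = c
(b + S(A(2, 2), 2))² = (-83 + 2)² = (-81)² = 6561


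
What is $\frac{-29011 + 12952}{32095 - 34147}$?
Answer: $\frac{5353}{684} \approx 7.826$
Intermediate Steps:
$\frac{-29011 + 12952}{32095 - 34147} = - \frac{16059}{-2052} = \left(-16059\right) \left(- \frac{1}{2052}\right) = \frac{5353}{684}$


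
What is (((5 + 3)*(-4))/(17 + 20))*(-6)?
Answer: 192/37 ≈ 5.1892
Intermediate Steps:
(((5 + 3)*(-4))/(17 + 20))*(-6) = ((8*(-4))/37)*(-6) = ((1/37)*(-32))*(-6) = -32/37*(-6) = 192/37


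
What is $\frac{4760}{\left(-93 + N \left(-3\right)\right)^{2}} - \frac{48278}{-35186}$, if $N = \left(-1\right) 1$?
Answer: $\frac{13963429}{7125165} \approx 1.9597$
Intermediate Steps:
$N = -1$
$\frac{4760}{\left(-93 + N \left(-3\right)\right)^{2}} - \frac{48278}{-35186} = \frac{4760}{\left(-93 - -3\right)^{2}} - \frac{48278}{-35186} = \frac{4760}{\left(-93 + 3\right)^{2}} - - \frac{24139}{17593} = \frac{4760}{\left(-90\right)^{2}} + \frac{24139}{17593} = \frac{4760}{8100} + \frac{24139}{17593} = 4760 \cdot \frac{1}{8100} + \frac{24139}{17593} = \frac{238}{405} + \frac{24139}{17593} = \frac{13963429}{7125165}$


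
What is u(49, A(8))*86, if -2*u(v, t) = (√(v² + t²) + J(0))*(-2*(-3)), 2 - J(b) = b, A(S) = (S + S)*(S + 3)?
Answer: -516 - 258*√33377 ≈ -47651.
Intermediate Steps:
A(S) = 2*S*(3 + S) (A(S) = (2*S)*(3 + S) = 2*S*(3 + S))
J(b) = 2 - b
u(v, t) = -6 - 3*√(t² + v²) (u(v, t) = -(√(v² + t²) + (2 - 1*0))*(-2*(-3))/2 = -(√(t² + v²) + (2 + 0))*6/2 = -(√(t² + v²) + 2)*6/2 = -(2 + √(t² + v²))*6/2 = -(12 + 6*√(t² + v²))/2 = -6 - 3*√(t² + v²))
u(49, A(8))*86 = (-6 - 3*√((2*8*(3 + 8))² + 49²))*86 = (-6 - 3*√((2*8*11)² + 2401))*86 = (-6 - 3*√(176² + 2401))*86 = (-6 - 3*√(30976 + 2401))*86 = (-6 - 3*√33377)*86 = -516 - 258*√33377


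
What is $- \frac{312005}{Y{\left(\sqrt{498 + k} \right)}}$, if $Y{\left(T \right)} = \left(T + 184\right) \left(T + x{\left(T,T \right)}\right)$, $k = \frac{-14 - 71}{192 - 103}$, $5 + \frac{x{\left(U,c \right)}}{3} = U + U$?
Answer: $\frac{1777708080455}{6376074949836} - \frac{35349230485 \sqrt{3937093}}{6376074949836} \approx -10.722$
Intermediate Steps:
$x{\left(U,c \right)} = -15 + 6 U$ ($x{\left(U,c \right)} = -15 + 3 \left(U + U\right) = -15 + 3 \cdot 2 U = -15 + 6 U$)
$k = - \frac{85}{89}$ ($k = - \frac{85}{192 - 103} = - \frac{85}{89} \approx -0.95506$)
$Y{\left(T \right)} = \left(-15 + 7 T\right) \left(184 + T\right)$ ($Y{\left(T \right)} = \left(T + 184\right) \left(T + \left(-15 + 6 T\right)\right) = \left(184 + T\right) \left(-15 + 7 T\right) = \left(-15 + 7 T\right) \left(184 + T\right)$)
$- \frac{312005}{Y{\left(\sqrt{498 + k} \right)}} = - \frac{312005}{-2760 + 7 \left(\sqrt{498 - \frac{85}{89}}\right)^{2} + 1273 \sqrt{498 - \frac{85}{89}}} = - \frac{312005}{-2760 + 7 \left(\sqrt{\frac{44237}{89}}\right)^{2} + 1273 \sqrt{\frac{44237}{89}}} = - \frac{312005}{-2760 + 7 \left(\frac{\sqrt{3937093}}{89}\right)^{2} + 1273 \frac{\sqrt{3937093}}{89}} = - \frac{312005}{-2760 + 7 \cdot \frac{44237}{89} + \frac{1273 \sqrt{3937093}}{89}} = - \frac{312005}{-2760 + \frac{309659}{89} + \frac{1273 \sqrt{3937093}}{89}} = - \frac{312005}{\frac{64019}{89} + \frac{1273 \sqrt{3937093}}{89}}$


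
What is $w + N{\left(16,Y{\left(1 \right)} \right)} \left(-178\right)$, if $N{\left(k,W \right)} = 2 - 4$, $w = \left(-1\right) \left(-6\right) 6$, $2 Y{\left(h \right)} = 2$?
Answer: $392$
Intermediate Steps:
$Y{\left(h \right)} = 1$ ($Y{\left(h \right)} = \frac{1}{2} \cdot 2 = 1$)
$w = 36$ ($w = 6 \cdot 6 = 36$)
$N{\left(k,W \right)} = -2$
$w + N{\left(16,Y{\left(1 \right)} \right)} \left(-178\right) = 36 - -356 = 36 + 356 = 392$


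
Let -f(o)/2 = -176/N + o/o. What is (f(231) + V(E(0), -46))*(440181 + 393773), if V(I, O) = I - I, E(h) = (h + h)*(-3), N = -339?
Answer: -858972620/339 ≈ -2.5338e+6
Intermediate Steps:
E(h) = -6*h (E(h) = (2*h)*(-3) = -6*h)
f(o) = -1030/339 (f(o) = -2*(-176/(-339) + o/o) = -2*(-176*(-1/339) + 1) = -2*(176/339 + 1) = -2*515/339 = -1030/339)
V(I, O) = 0
(f(231) + V(E(0), -46))*(440181 + 393773) = (-1030/339 + 0)*(440181 + 393773) = -1030/339*833954 = -858972620/339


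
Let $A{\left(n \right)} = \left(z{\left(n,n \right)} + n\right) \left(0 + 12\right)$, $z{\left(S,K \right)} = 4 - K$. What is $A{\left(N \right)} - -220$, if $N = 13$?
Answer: $268$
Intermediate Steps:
$A{\left(n \right)} = 48$ ($A{\left(n \right)} = \left(\left(4 - n\right) + n\right) \left(0 + 12\right) = 4 \cdot 12 = 48$)
$A{\left(N \right)} - -220 = 48 - -220 = 48 + 220 = 268$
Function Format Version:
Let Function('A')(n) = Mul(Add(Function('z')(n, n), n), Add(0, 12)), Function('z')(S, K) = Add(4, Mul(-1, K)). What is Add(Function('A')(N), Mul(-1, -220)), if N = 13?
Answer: 268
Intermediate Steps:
Function('A')(n) = 48 (Function('A')(n) = Mul(Add(Add(4, Mul(-1, n)), n), Add(0, 12)) = Mul(4, 12) = 48)
Add(Function('A')(N), Mul(-1, -220)) = Add(48, Mul(-1, -220)) = Add(48, 220) = 268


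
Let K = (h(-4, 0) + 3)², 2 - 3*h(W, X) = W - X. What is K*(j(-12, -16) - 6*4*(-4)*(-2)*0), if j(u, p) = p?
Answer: -400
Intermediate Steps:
h(W, X) = ⅔ - W/3 + X/3 (h(W, X) = ⅔ - (W - X)/3 = ⅔ + (-W/3 + X/3) = ⅔ - W/3 + X/3)
K = 25 (K = ((⅔ - ⅓*(-4) + (⅓)*0) + 3)² = ((⅔ + 4/3 + 0) + 3)² = (2 + 3)² = 5² = 25)
K*(j(-12, -16) - 6*4*(-4)*(-2)*0) = 25*(-16 - 6*4*(-4)*(-2)*0) = 25*(-16 - (-96)*(-2)*0) = 25*(-16 - 6*32*0) = 25*(-16 - 192*0) = 25*(-16 + 0) = 25*(-16) = -400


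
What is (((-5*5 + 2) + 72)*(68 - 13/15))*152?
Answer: 7500136/15 ≈ 5.0001e+5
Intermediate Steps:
(((-5*5 + 2) + 72)*(68 - 13/15))*152 = (((-25 + 2) + 72)*(68 - 13*1/15))*152 = ((-23 + 72)*(68 - 13/15))*152 = (49*(1007/15))*152 = (49343/15)*152 = 7500136/15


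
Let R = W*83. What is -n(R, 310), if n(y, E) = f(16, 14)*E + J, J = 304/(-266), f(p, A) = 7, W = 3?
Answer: -15182/7 ≈ -2168.9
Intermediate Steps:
R = 249 (R = 3*83 = 249)
J = -8/7 (J = 304*(-1/266) = -8/7 ≈ -1.1429)
n(y, E) = -8/7 + 7*E (n(y, E) = 7*E - 8/7 = -8/7 + 7*E)
-n(R, 310) = -(-8/7 + 7*310) = -(-8/7 + 2170) = -1*15182/7 = -15182/7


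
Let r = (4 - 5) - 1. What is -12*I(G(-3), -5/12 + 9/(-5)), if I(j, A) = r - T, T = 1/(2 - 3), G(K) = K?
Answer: 12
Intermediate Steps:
r = -2 (r = -1 - 1 = -2)
T = -1 (T = 1/(-1) = -1)
I(j, A) = -1 (I(j, A) = -2 - 1*(-1) = -2 + 1 = -1)
-12*I(G(-3), -5/12 + 9/(-5)) = -12*(-1) = 12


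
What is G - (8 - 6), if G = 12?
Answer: 10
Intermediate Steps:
G - (8 - 6) = 12 - (8 - 6) = 12 - 1*2 = 12 - 2 = 10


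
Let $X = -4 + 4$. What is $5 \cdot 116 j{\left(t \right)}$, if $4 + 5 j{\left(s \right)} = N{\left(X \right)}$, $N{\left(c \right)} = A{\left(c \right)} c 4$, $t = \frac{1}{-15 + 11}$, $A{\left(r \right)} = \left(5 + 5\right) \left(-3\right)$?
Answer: $-464$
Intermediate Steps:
$A{\left(r \right)} = -30$ ($A{\left(r \right)} = 10 \left(-3\right) = -30$)
$X = 0$
$t = - \frac{1}{4}$ ($t = \frac{1}{-4} = - \frac{1}{4} \approx -0.25$)
$N{\left(c \right)} = - 120 c$ ($N{\left(c \right)} = - 30 c 4 = - 120 c$)
$j{\left(s \right)} = - \frac{4}{5}$ ($j{\left(s \right)} = - \frac{4}{5} + \frac{\left(-120\right) 0}{5} = - \frac{4}{5} + \frac{1}{5} \cdot 0 = - \frac{4}{5} + 0 = - \frac{4}{5}$)
$5 \cdot 116 j{\left(t \right)} = 5 \cdot 116 \left(- \frac{4}{5}\right) = 580 \left(- \frac{4}{5}\right) = -464$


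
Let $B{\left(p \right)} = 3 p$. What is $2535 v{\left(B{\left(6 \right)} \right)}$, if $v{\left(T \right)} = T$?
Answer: $45630$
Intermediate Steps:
$2535 v{\left(B{\left(6 \right)} \right)} = 2535 \cdot 3 \cdot 6 = 2535 \cdot 18 = 45630$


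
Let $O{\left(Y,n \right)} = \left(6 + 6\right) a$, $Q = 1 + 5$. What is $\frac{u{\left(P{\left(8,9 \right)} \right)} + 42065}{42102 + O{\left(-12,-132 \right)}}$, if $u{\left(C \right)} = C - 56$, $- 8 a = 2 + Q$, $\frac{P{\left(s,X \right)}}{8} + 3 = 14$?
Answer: $\frac{42097}{42090} \approx 1.0002$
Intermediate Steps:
$P{\left(s,X \right)} = 88$ ($P{\left(s,X \right)} = -24 + 8 \cdot 14 = -24 + 112 = 88$)
$Q = 6$
$a = -1$ ($a = - \frac{2 + 6}{8} = \left(- \frac{1}{8}\right) 8 = -1$)
$O{\left(Y,n \right)} = -12$ ($O{\left(Y,n \right)} = \left(6 + 6\right) \left(-1\right) = 12 \left(-1\right) = -12$)
$u{\left(C \right)} = -56 + C$ ($u{\left(C \right)} = C - 56 = -56 + C$)
$\frac{u{\left(P{\left(8,9 \right)} \right)} + 42065}{42102 + O{\left(-12,-132 \right)}} = \frac{\left(-56 + 88\right) + 42065}{42102 - 12} = \frac{32 + 42065}{42090} = 42097 \cdot \frac{1}{42090} = \frac{42097}{42090}$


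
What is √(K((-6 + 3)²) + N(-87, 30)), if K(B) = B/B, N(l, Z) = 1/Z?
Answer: √930/30 ≈ 1.0165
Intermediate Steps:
K(B) = 1
√(K((-6 + 3)²) + N(-87, 30)) = √(1 + 1/30) = √(31/30) = √930/30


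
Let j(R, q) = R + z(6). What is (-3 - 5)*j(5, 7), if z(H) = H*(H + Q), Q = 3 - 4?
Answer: -280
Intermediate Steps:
Q = -1
z(H) = H*(-1 + H) (z(H) = H*(H - 1) = H*(-1 + H))
j(R, q) = 30 + R (j(R, q) = R + 6*(-1 + 6) = R + 6*5 = R + 30 = 30 + R)
(-3 - 5)*j(5, 7) = (-3 - 5)*(30 + 5) = -8*35 = -280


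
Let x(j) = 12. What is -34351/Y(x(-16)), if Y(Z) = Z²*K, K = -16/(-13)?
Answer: -446563/2304 ≈ -193.82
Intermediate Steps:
K = 16/13 (K = -16*(-1/13) = 16/13 ≈ 1.2308)
Y(Z) = 16*Z²/13 (Y(Z) = Z²*(16/13) = 16*Z²/13)
-34351/Y(x(-16)) = -34351/((16/13)*12²) = -34351/((16/13)*144) = -34351/2304/13 = -34351*13/2304 = -446563/2304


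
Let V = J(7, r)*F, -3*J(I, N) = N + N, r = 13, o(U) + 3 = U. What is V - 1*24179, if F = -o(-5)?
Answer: -72745/3 ≈ -24248.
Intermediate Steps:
o(U) = -3 + U
J(I, N) = -2*N/3 (J(I, N) = -(N + N)/3 = -2*N/3)
F = 8 (F = -(-3 - 5) = -1*(-8) = 8)
V = -208/3 (V = -⅔*13*8 = -26/3*8 = -208/3 ≈ -69.333)
V - 1*24179 = -208/3 - 1*24179 = -208/3 - 24179 = -72745/3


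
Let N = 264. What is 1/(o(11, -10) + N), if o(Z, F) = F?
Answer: 1/254 ≈ 0.0039370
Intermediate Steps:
1/(o(11, -10) + N) = 1/(-10 + 264) = 1/254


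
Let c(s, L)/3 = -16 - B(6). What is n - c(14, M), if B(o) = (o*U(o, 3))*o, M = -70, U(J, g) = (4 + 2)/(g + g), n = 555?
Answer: 711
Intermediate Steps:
U(J, g) = 3/g (U(J, g) = 6/((2*g)) = 6*(1/(2*g)) = 3/g)
B(o) = o² (B(o) = (o*(3/3))*o = (o*(3*(⅓)))*o = (o*1)*o = o*o = o²)
c(s, L) = -156 (c(s, L) = 3*(-16 - 1*6²) = 3*(-16 - 1*36) = 3*(-16 - 36) = 3*(-52) = -156)
n - c(14, M) = 555 - 1*(-156) = 555 + 156 = 711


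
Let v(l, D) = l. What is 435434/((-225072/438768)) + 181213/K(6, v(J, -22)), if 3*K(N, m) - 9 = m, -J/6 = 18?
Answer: -14688853351/17193 ≈ -8.5435e+5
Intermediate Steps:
J = -108 (J = -6*18 = -108)
K(N, m) = 3 + m/3
435434/((-225072/438768)) + 181213/K(6, v(J, -22)) = 435434/((-225072/438768)) + 181213/(3 + (⅓)*(-108)) = 435434/((-225072*1/438768)) + 181213/(3 - 36) = 435434/(-1563/3047) + 181213/(-33) = 435434*(-3047/1563) + 181213*(-1/33) = -1326767398/1563 - 181213/33 = -14688853351/17193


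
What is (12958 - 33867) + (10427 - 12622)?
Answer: -23104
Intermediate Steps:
(12958 - 33867) + (10427 - 12622) = -20909 - 2195 = -23104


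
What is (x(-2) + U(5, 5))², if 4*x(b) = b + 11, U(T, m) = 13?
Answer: 3721/16 ≈ 232.56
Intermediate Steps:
x(b) = 11/4 + b/4 (x(b) = (b + 11)/4 = (11 + b)/4 = 11/4 + b/4)
(x(-2) + U(5, 5))² = ((11/4 + (¼)*(-2)) + 13)² = ((11/4 - ½) + 13)² = (9/4 + 13)² = (61/4)² = 3721/16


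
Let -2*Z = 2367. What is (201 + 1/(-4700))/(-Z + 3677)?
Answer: 944699/22844350 ≈ 0.041354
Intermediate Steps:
Z = -2367/2 (Z = -½*2367 = -2367/2 ≈ -1183.5)
(201 + 1/(-4700))/(-Z + 3677) = (201 + 1/(-4700))/(-1*(-2367/2) + 3677) = (201 - 1/4700)/(2367/2 + 3677) = 944699/(4700*(9721/2)) = (944699/4700)*(2/9721) = 944699/22844350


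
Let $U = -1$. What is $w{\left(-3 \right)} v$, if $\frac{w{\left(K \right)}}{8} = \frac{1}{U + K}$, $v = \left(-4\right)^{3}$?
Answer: $128$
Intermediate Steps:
$v = -64$
$w{\left(K \right)} = \frac{8}{-1 + K}$
$w{\left(-3 \right)} v = \frac{8}{-1 - 3} \left(-64\right) = \frac{8}{-4} \left(-64\right) = 8 \left(- \frac{1}{4}\right) \left(-64\right) = \left(-2\right) \left(-64\right) = 128$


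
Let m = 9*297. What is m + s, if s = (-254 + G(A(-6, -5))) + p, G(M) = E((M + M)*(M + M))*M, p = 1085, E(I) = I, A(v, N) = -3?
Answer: 3396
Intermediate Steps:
m = 2673
G(M) = 4*M³ (G(M) = ((M + M)*(M + M))*M = ((2*M)*(2*M))*M = (4*M²)*M = 4*M³)
s = 723 (s = (-254 + 4*(-3)³) + 1085 = (-254 + 4*(-27)) + 1085 = (-254 - 108) + 1085 = -362 + 1085 = 723)
m + s = 2673 + 723 = 3396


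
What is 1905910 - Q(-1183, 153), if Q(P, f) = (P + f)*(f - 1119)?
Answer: 910930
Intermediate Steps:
Q(P, f) = (-1119 + f)*(P + f) (Q(P, f) = (P + f)*(-1119 + f) = (-1119 + f)*(P + f))
1905910 - Q(-1183, 153) = 1905910 - (153² - 1119*(-1183) - 1119*153 - 1183*153) = 1905910 - (23409 + 1323777 - 171207 - 180999) = 1905910 - 1*994980 = 1905910 - 994980 = 910930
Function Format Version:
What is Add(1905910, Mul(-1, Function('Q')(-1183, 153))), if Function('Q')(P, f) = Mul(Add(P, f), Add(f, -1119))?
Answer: 910930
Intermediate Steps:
Function('Q')(P, f) = Mul(Add(-1119, f), Add(P, f)) (Function('Q')(P, f) = Mul(Add(P, f), Add(-1119, f)) = Mul(Add(-1119, f), Add(P, f)))
Add(1905910, Mul(-1, Function('Q')(-1183, 153))) = Add(1905910, Mul(-1, Add(Pow(153, 2), Mul(-1119, -1183), Mul(-1119, 153), Mul(-1183, 153)))) = Add(1905910, Mul(-1, Add(23409, 1323777, -171207, -180999))) = Add(1905910, Mul(-1, 994980)) = Add(1905910, -994980) = 910930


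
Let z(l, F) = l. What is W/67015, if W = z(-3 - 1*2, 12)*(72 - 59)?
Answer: -1/1031 ≈ -0.00096993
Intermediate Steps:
W = -65 (W = (-3 - 1*2)*(72 - 59) = (-3 - 2)*13 = -5*13 = -65)
W/67015 = -65/67015 = -65*1/67015 = -1/1031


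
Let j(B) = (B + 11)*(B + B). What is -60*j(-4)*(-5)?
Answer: -16800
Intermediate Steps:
j(B) = 2*B*(11 + B) (j(B) = (11 + B)*(2*B) = 2*B*(11 + B))
-60*j(-4)*(-5) = -120*(-4)*(11 - 4)*(-5) = -120*(-4)*7*(-5) = -60*(-56)*(-5) = 3360*(-5) = -16800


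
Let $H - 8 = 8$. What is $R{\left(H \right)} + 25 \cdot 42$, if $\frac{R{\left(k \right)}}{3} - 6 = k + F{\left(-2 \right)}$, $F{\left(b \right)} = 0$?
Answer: $1116$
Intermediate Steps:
$H = 16$ ($H = 8 + 8 = 16$)
$R{\left(k \right)} = 18 + 3 k$ ($R{\left(k \right)} = 18 + 3 \left(k + 0\right) = 18 + 3 k$)
$R{\left(H \right)} + 25 \cdot 42 = \left(18 + 3 \cdot 16\right) + 25 \cdot 42 = \left(18 + 48\right) + 1050 = 66 + 1050 = 1116$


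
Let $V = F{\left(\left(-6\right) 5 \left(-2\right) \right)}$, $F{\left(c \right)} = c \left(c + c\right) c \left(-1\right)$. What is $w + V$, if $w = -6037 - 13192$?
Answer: $-451229$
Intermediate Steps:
$F{\left(c \right)} = - 2 c^{3}$ ($F{\left(c \right)} = c 2 c c \left(-1\right) = c 2 c^{2} \left(-1\right) = 2 c^{3} \left(-1\right) = - 2 c^{3}$)
$V = -432000$ ($V = - 2 \left(\left(-6\right) 5 \left(-2\right)\right)^{3} = - 2 \left(\left(-30\right) \left(-2\right)\right)^{3} = - 2 \cdot 60^{3} = \left(-2\right) 216000 = -432000$)
$w = -19229$ ($w = -6037 - 13192 = -19229$)
$w + V = -19229 - 432000 = -451229$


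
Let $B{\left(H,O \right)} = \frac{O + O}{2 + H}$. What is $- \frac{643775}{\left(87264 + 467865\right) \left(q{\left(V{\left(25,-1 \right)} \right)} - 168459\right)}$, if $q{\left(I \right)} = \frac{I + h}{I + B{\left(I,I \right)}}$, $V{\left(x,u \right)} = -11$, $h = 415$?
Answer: $\frac{49570675}{7202787117291} \approx 6.8822 \cdot 10^{-6}$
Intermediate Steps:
$B{\left(H,O \right)} = \frac{2 O}{2 + H}$
$q{\left(I \right)} = \frac{415 + I}{I + \frac{2 I}{2 + I}}$ ($q{\left(I \right)} = \frac{I + 415}{I + \frac{2 I}{2 + I}} = \frac{415 + I}{I + \frac{2 I}{2 + I}}$)
$- \frac{643775}{\left(87264 + 467865\right) \left(q{\left(V{\left(25,-1 \right)} \right)} - 168459\right)} = - \frac{643775}{\left(87264 + 467865\right) \left(\frac{\left(2 - 11\right) \left(415 - 11\right)}{\left(-11\right) \left(4 - 11\right)} - 168459\right)} = - \frac{643775}{555129 \left(\left(- \frac{1}{11}\right) \frac{1}{-7} \left(-9\right) 404 - 168459\right)} = - \frac{643775}{555129 \left(\left(- \frac{1}{11}\right) \left(- \frac{1}{7}\right) \left(-9\right) 404 - 168459\right)} = - \frac{643775}{555129 \left(- \frac{3636}{77} - 168459\right)} = - \frac{643775}{555129 \left(- \frac{12974979}{77}\right)} = - \frac{643775}{- \frac{7202787117291}{77}} = \left(-643775\right) \left(- \frac{77}{7202787117291}\right) = \frac{49570675}{7202787117291}$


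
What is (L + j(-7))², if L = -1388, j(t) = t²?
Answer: 1792921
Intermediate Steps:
(L + j(-7))² = (-1388 + (-7)²)² = (-1388 + 49)² = (-1339)² = 1792921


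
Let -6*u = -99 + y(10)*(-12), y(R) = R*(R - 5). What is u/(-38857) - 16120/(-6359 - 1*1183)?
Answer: 625496197/293059494 ≈ 2.1344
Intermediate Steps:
y(R) = R*(-5 + R)
u = 233/2 (u = -(-99 + (10*(-5 + 10))*(-12))/6 = -(-99 + (10*5)*(-12))/6 = -(-99 + 50*(-12))/6 = -(-99 - 600)/6 = -1/6*(-699) = 233/2 ≈ 116.50)
u/(-38857) - 16120/(-6359 - 1*1183) = (233/2)/(-38857) - 16120/(-6359 - 1*1183) = (233/2)*(-1/38857) - 16120/(-6359 - 1183) = -233/77714 - 16120/(-7542) = -233/77714 - 16120*(-1/7542) = -233/77714 + 8060/3771 = 625496197/293059494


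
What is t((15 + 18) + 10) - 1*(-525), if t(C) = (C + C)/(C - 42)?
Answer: 611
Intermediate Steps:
t(C) = 2*C/(-42 + C) (t(C) = (2*C)/(-42 + C) = 2*C/(-42 + C))
t((15 + 18) + 10) - 1*(-525) = 2*((15 + 18) + 10)/(-42 + ((15 + 18) + 10)) - 1*(-525) = 2*(33 + 10)/(-42 + (33 + 10)) + 525 = 2*43/(-42 + 43) + 525 = 2*43/1 + 525 = 2*43*1 + 525 = 86 + 525 = 611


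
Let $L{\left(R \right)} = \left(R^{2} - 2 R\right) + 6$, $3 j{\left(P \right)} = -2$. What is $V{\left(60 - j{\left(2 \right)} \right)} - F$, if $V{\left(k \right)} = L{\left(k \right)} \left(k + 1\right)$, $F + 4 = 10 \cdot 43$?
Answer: $\frac{5924408}{27} \approx 2.1942 \cdot 10^{5}$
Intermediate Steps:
$j{\left(P \right)} = - \frac{2}{3}$ ($j{\left(P \right)} = \frac{1}{3} \left(-2\right) = - \frac{2}{3}$)
$L{\left(R \right)} = 6 + R^{2} - 2 R$
$F = 426$ ($F = -4 + 10 \cdot 43 = -4 + 430 = 426$)
$V{\left(k \right)} = \left(1 + k\right) \left(6 + k^{2} - 2 k\right)$ ($V{\left(k \right)} = \left(6 + k^{2} - 2 k\right) \left(k + 1\right) = \left(6 + k^{2} - 2 k\right) \left(1 + k\right) = \left(1 + k\right) \left(6 + k^{2} - 2 k\right)$)
$V{\left(60 - j{\left(2 \right)} \right)} - F = \left(1 + \left(60 - - \frac{2}{3}\right)\right) \left(6 + \left(60 - - \frac{2}{3}\right)^{2} - 2 \left(60 - - \frac{2}{3}\right)\right) - 426 = \left(1 + \left(60 + \frac{2}{3}\right)\right) \left(6 + \left(60 + \frac{2}{3}\right)^{2} - 2 \left(60 + \frac{2}{3}\right)\right) - 426 = \left(1 + \frac{182}{3}\right) \left(6 + \left(\frac{182}{3}\right)^{2} - \frac{364}{3}\right) - 426 = \frac{185 \left(6 + \frac{33124}{9} - \frac{364}{3}\right)}{3} - 426 = \frac{185}{3} \cdot \frac{32086}{9} - 426 = \frac{5935910}{27} - 426 = \frac{5924408}{27}$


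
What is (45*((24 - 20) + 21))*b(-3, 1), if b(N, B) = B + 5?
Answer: 6750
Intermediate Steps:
b(N, B) = 5 + B
(45*((24 - 20) + 21))*b(-3, 1) = (45*((24 - 20) + 21))*(5 + 1) = (45*(4 + 21))*6 = (45*25)*6 = 1125*6 = 6750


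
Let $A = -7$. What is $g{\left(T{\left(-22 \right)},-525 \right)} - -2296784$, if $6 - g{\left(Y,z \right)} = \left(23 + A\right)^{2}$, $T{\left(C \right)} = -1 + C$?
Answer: $2296534$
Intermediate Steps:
$g{\left(Y,z \right)} = -250$ ($g{\left(Y,z \right)} = 6 - \left(23 - 7\right)^{2} = 6 - 16^{2} = 6 - 256 = -250$)
$g{\left(T{\left(-22 \right)},-525 \right)} - -2296784 = -250 - -2296784 = -250 + 2296784 = 2296534$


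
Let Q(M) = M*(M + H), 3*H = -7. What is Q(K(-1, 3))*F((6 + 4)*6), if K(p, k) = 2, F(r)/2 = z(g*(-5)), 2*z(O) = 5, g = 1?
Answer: -10/3 ≈ -3.3333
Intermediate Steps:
H = -7/3 (H = (⅓)*(-7) = -7/3 ≈ -2.3333)
z(O) = 5/2 (z(O) = (½)*5 = 5/2)
F(r) = 5 (F(r) = 2*(5/2) = 5)
Q(M) = M*(-7/3 + M) (Q(M) = M*(M - 7/3) = M*(-7/3 + M))
Q(K(-1, 3))*F((6 + 4)*6) = ((⅓)*2*(-7 + 3*2))*5 = ((⅓)*2*(-7 + 6))*5 = ((⅓)*2*(-1))*5 = -⅔*5 = -10/3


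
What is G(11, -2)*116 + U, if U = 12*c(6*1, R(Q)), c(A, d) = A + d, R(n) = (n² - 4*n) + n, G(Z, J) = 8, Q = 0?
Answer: 1000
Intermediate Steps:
R(n) = n² - 3*n
U = 72 (U = 12*(6*1 + 0*(-3 + 0)) = 12*(6 + 0*(-3)) = 12*(6 + 0) = 12*6 = 72)
G(11, -2)*116 + U = 8*116 + 72 = 928 + 72 = 1000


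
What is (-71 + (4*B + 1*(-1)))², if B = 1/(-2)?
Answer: 5476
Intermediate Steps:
B = -½ ≈ -0.50000
(-71 + (4*B + 1*(-1)))² = (-71 + (4*(-½) + 1*(-1)))² = (-71 + (-2 - 1))² = (-71 - 3)² = (-74)² = 5476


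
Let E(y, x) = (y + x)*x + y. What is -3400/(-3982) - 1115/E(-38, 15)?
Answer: 2871065/762553 ≈ 3.7651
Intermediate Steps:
E(y, x) = y + x*(x + y) (E(y, x) = (x + y)*x + y = x*(x + y) + y = y + x*(x + y))
-3400/(-3982) - 1115/E(-38, 15) = -3400/(-3982) - 1115/(-38 + 15**2 + 15*(-38)) = -3400*(-1/3982) - 1115/(-38 + 225 - 570) = 1700/1991 - 1115/(-383) = 1700/1991 - 1115*(-1/383) = 1700/1991 + 1115/383 = 2871065/762553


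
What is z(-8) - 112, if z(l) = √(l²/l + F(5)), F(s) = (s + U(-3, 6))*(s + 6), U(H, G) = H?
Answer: -112 + √14 ≈ -108.26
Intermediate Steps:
F(s) = (-3 + s)*(6 + s) (F(s) = (s - 3)*(s + 6) = (-3 + s)*(6 + s))
z(l) = √(22 + l) (z(l) = √(l²/l + (-18 + 5² + 3*5)) = √(l + (-18 + 25 + 15)) = √(l + 22) = √(22 + l))
z(-8) - 112 = √(22 - 8) - 112 = √14 - 112 = -112 + √14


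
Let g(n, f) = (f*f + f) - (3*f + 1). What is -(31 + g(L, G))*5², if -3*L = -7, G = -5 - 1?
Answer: -1950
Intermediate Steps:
G = -6
L = 7/3 (L = -⅓*(-7) = 7/3 ≈ 2.3333)
g(n, f) = -1 + f² - 2*f (g(n, f) = (f² + f) - (1 + 3*f) = (f + f²) + (-1 - 3*f) = -1 + f² - 2*f)
-(31 + g(L, G))*5² = -(31 + (-1 + (-6)² - 2*(-6)))*5² = -(31 + (-1 + 36 + 12))*25 = -(31 + 47)*25 = -78*25 = -1*1950 = -1950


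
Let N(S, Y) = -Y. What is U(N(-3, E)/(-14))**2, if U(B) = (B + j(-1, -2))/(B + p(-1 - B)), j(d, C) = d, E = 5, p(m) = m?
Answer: 81/196 ≈ 0.41327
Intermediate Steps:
U(B) = 1 - B (U(B) = (B - 1)/(B + (-1 - B)) = (-1 + B)/(-1) = (-1 + B)*(-1) = 1 - B)
U(N(-3, E)/(-14))**2 = (1 - (-1*5)/(-14))**2 = (1 - (-5)*(-1)/14)**2 = (1 - 1*5/14)**2 = (1 - 5/14)**2 = (9/14)**2 = 81/196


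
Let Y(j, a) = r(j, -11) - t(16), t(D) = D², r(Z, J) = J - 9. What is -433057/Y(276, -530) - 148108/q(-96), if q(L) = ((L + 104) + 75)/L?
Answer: 3960213299/22908 ≈ 1.7287e+5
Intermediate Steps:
r(Z, J) = -9 + J
q(L) = (179 + L)/L (q(L) = ((104 + L) + 75)/L = (179 + L)/L)
Y(j, a) = -276 (Y(j, a) = (-9 - 11) - 1*16² = -20 - 1*256 = -20 - 256 = -276)
-433057/Y(276, -530) - 148108/q(-96) = -433057/(-276) - 148108*(-96/(179 - 96)) = -433057*(-1/276) - 148108/((-1/96*83)) = 433057/276 - 148108/(-83/96) = 433057/276 - 148108*(-96/83) = 433057/276 + 14218368/83 = 3960213299/22908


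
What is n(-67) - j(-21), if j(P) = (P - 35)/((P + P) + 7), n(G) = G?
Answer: -343/5 ≈ -68.600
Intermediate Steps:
j(P) = (-35 + P)/(7 + 2*P) (j(P) = (-35 + P)/(2*P + 7) = (-35 + P)/(7 + 2*P))
n(-67) - j(-21) = -67 - (-35 - 21)/(7 + 2*(-21)) = -67 - (-56)/(7 - 42) = -67 - (-56)/(-35) = -67 - (-1)*(-56)/35 = -67 - 1*8/5 = -67 - 8/5 = -343/5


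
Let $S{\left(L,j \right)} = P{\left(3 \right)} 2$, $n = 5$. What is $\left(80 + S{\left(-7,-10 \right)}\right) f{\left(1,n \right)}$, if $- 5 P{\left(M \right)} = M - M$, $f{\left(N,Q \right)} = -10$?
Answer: $-800$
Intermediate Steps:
$P{\left(M \right)} = 0$ ($P{\left(M \right)} = - \frac{M - M}{5} = \left(- \frac{1}{5}\right) 0 = 0$)
$S{\left(L,j \right)} = 0$ ($S{\left(L,j \right)} = 0 \cdot 2 = 0$)
$\left(80 + S{\left(-7,-10 \right)}\right) f{\left(1,n \right)} = \left(80 + 0\right) \left(-10\right) = 80 \left(-10\right) = -800$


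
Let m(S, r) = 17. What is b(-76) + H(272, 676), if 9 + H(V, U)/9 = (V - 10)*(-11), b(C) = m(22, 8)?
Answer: -26002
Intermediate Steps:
b(C) = 17
H(V, U) = 909 - 99*V (H(V, U) = -81 + 9*((V - 10)*(-11)) = -81 + 9*((-10 + V)*(-11)) = -81 + 9*(110 - 11*V) = -81 + (990 - 99*V) = 909 - 99*V)
b(-76) + H(272, 676) = 17 + (909 - 99*272) = 17 + (909 - 26928) = 17 - 26019 = -26002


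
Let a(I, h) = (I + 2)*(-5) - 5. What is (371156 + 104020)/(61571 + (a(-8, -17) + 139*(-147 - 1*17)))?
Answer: 59397/4850 ≈ 12.247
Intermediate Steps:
a(I, h) = -15 - 5*I (a(I, h) = (2 + I)*(-5) - 5 = (-10 - 5*I) - 5 = -15 - 5*I)
(371156 + 104020)/(61571 + (a(-8, -17) + 139*(-147 - 1*17))) = (371156 + 104020)/(61571 + ((-15 - 5*(-8)) + 139*(-147 - 1*17))) = 475176/(61571 + ((-15 + 40) + 139*(-147 - 17))) = 475176/(61571 + (25 + 139*(-164))) = 475176/(61571 + (25 - 22796)) = 475176/(61571 - 22771) = 475176/38800 = 475176*(1/38800) = 59397/4850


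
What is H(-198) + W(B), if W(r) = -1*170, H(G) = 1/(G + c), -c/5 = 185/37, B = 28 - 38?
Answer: -37911/223 ≈ -170.00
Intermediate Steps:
B = -10
c = -25 (c = -925/37 = -5*5 = -25)
H(G) = 1/(-25 + G) (H(G) = 1/(G - 25) = 1/(-25 + G))
W(r) = -170
H(-198) + W(B) = 1/(-25 - 198) - 170 = 1/(-223) - 170 = -1/223 - 170 = -37911/223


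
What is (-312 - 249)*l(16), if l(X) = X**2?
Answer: -143616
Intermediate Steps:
(-312 - 249)*l(16) = (-312 - 249)*16**2 = -561*256 = -143616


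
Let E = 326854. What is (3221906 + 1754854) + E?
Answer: 5303614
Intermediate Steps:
(3221906 + 1754854) + E = (3221906 + 1754854) + 326854 = 4976760 + 326854 = 5303614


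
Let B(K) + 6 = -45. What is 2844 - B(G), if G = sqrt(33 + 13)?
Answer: 2895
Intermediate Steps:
G = sqrt(46) ≈ 6.7823
B(K) = -51 (B(K) = -6 - 45 = -51)
2844 - B(G) = 2844 - 1*(-51) = 2844 + 51 = 2895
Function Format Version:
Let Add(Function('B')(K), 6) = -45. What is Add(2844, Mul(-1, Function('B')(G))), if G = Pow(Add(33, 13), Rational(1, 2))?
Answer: 2895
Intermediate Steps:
G = Pow(46, Rational(1, 2)) ≈ 6.7823
Function('B')(K) = -51 (Function('B')(K) = Add(-6, -45) = -51)
Add(2844, Mul(-1, Function('B')(G))) = Add(2844, Mul(-1, -51)) = Add(2844, 51) = 2895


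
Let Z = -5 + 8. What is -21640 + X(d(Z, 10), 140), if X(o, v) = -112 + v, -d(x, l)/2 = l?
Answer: -21612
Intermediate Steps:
Z = 3
d(x, l) = -2*l
-21640 + X(d(Z, 10), 140) = -21640 + (-112 + 140) = -21640 + 28 = -21612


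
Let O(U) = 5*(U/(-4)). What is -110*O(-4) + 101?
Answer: -449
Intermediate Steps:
O(U) = -5*U/4 (O(U) = 5*(U*(-¼)) = 5*(-U/4) = -5*U/4)
-110*O(-4) + 101 = -(-275)*(-4)/2 + 101 = -110*5 + 101 = -550 + 101 = -449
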